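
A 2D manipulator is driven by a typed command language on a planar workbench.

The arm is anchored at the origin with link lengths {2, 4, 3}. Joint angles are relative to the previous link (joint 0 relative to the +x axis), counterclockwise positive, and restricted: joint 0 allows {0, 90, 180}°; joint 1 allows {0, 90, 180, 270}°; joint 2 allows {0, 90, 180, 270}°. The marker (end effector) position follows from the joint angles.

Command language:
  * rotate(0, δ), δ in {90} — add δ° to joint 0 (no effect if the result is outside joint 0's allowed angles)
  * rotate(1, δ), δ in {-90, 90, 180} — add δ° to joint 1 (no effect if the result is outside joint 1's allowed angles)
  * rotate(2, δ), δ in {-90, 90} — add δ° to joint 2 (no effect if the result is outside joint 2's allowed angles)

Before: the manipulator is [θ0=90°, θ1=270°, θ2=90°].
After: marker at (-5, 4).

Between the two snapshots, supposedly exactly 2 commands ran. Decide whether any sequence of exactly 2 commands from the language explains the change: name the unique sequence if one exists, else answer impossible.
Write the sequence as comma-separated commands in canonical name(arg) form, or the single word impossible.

rotate(0, 90), rotate(0, 90)

start: [θ0=90°, θ1=270°, θ2=90°]
step 1 (rotate(0, 90)): [θ0=180°, θ1=270°, θ2=90°]
step 2 (rotate(0, 90)): [θ0=180°, θ1=270°, θ2=90°]
no other 2-command option fits: unique.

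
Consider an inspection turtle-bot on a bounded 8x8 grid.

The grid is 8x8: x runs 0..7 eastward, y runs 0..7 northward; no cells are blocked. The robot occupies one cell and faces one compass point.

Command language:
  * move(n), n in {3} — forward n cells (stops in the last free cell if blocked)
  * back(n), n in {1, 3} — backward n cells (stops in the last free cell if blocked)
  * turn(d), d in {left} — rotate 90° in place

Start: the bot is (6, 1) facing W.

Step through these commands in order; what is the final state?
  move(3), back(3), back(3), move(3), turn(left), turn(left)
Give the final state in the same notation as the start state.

(4, 1) facing E

t0: (6, 1) facing W
step 1 (move(3)): (3, 1) facing W
step 2 (back(3)): (6, 1) facing W
step 3 (back(3)): (7, 1) facing W
step 4 (move(3)): (4, 1) facing W
step 5 (turn(left)): (4, 1) facing S
step 6 (turn(left)): (4, 1) facing E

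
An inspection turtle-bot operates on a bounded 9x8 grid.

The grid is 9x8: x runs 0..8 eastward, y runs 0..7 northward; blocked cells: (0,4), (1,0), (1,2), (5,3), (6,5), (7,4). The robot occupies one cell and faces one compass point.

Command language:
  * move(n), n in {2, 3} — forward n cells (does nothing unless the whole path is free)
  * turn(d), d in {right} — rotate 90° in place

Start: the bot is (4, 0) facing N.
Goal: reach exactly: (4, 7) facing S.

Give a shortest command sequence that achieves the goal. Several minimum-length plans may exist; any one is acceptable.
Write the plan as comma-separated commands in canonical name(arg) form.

move(3), move(2), move(2), turn(right), turn(right)

start: (4, 0) facing N
[1] after move(3): (4, 3) facing N
[2] after move(2): (4, 5) facing N
[3] after move(2): (4, 7) facing N
[4] after turn(right): (4, 7) facing E
[5] after turn(right): (4, 7) facing S
minimal: 5 command(s), checked below 5.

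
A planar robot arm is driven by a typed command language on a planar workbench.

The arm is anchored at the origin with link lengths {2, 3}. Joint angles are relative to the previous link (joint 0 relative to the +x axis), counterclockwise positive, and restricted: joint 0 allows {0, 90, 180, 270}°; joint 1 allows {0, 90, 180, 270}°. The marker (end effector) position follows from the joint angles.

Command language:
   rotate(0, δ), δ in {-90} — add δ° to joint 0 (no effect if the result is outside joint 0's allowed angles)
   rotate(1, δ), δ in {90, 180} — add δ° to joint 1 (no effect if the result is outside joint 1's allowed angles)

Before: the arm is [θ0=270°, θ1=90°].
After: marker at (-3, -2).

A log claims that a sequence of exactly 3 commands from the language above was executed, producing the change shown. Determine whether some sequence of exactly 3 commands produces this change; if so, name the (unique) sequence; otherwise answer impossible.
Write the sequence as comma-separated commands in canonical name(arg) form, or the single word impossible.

rotate(1, 180), rotate(1, 180), rotate(1, 180)

initial: [θ0=270°, θ1=90°]
1. rotate(1, 180) → [θ0=270°, θ1=270°]
2. rotate(1, 180) → [θ0=270°, θ1=90°]
3. rotate(1, 180) → [θ0=270°, θ1=270°]
no rival 3-sequence matches.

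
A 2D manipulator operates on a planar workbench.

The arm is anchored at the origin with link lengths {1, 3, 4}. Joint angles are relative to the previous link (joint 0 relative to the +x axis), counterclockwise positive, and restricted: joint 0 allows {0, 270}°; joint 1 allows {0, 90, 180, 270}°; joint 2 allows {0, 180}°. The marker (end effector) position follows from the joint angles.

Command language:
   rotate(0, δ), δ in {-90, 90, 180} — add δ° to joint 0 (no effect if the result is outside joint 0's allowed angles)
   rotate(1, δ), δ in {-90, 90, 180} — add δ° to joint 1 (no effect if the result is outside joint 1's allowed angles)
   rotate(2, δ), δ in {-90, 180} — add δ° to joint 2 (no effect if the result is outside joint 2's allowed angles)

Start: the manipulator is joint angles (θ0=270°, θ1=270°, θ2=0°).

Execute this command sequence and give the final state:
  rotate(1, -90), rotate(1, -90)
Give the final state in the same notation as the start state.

joint angles (θ0=270°, θ1=90°, θ2=0°)

from: joint angles (θ0=270°, θ1=270°, θ2=0°)
t=1 rotate(1, -90) ⇒ joint angles (θ0=270°, θ1=180°, θ2=0°)
t=2 rotate(1, -90) ⇒ joint angles (θ0=270°, θ1=90°, θ2=0°)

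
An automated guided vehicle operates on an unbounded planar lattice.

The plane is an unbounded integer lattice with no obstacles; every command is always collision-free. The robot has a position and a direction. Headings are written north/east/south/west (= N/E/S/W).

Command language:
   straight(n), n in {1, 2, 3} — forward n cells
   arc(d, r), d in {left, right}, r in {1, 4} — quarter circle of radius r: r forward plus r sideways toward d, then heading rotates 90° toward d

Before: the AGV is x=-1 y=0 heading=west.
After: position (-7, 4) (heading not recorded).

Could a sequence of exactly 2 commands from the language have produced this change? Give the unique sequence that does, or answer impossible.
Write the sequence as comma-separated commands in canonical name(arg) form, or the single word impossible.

key: running arc(right, 4) before straight(2) would end elsewhere — order is forced
t0: x=-1 y=0 heading=west
step 1 (straight(2)): x=-3 y=0 heading=west
step 2 (arc(right, 4)): x=-7 y=4 heading=north
all 49 alternatives checked — unique.

straight(2), arc(right, 4)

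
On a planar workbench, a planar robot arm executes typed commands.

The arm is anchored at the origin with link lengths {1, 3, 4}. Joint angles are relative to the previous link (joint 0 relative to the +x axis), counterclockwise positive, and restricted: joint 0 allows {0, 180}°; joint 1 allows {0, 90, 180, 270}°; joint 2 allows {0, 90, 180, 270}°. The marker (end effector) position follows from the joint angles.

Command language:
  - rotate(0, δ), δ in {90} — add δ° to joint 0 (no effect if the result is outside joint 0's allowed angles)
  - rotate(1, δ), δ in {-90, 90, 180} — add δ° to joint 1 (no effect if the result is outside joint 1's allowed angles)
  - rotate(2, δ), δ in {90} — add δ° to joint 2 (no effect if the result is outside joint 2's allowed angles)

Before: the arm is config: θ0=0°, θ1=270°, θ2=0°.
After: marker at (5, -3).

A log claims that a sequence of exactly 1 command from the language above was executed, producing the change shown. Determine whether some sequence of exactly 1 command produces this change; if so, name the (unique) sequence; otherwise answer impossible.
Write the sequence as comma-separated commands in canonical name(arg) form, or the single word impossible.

rotate(2, 90)

begin: config: θ0=0°, θ1=270°, θ2=0°
[1] after rotate(2, 90): config: θ0=0°, θ1=270°, θ2=90°
uniquely the one of 5 1-step routes that fits.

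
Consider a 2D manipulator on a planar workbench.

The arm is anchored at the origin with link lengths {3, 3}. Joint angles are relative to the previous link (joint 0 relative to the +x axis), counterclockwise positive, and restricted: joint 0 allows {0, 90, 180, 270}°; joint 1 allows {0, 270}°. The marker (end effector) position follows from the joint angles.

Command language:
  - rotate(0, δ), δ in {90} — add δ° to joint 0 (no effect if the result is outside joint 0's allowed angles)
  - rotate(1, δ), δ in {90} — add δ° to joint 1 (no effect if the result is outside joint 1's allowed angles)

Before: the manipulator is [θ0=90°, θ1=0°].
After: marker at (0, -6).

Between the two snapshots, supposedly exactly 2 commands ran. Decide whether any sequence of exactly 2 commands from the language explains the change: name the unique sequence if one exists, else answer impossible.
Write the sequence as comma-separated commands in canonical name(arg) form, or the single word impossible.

from: [θ0=90°, θ1=0°]
t=1 rotate(0, 90) ⇒ [θ0=180°, θ1=0°]
t=2 rotate(0, 90) ⇒ [θ0=270°, θ1=0°]
no other 2-command option fits: unique.

rotate(0, 90), rotate(0, 90)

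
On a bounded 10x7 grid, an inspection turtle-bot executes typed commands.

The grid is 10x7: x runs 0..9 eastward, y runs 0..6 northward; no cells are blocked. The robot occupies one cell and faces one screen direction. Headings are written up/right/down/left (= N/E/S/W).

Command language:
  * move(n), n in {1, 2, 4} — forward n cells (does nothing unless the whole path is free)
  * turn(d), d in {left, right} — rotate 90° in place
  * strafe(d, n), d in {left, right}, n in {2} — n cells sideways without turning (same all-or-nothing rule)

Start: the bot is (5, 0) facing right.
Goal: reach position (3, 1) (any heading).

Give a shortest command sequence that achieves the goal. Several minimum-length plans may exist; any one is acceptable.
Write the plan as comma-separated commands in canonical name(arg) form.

turn(left), move(1), strafe(left, 2)

begin: (5, 0) facing right
[1] after turn(left): (5, 0) facing up
[2] after move(1): (5, 1) facing up
[3] after strafe(left, 2): (3, 1) facing up
minimal: 3 command(s), checked below 3.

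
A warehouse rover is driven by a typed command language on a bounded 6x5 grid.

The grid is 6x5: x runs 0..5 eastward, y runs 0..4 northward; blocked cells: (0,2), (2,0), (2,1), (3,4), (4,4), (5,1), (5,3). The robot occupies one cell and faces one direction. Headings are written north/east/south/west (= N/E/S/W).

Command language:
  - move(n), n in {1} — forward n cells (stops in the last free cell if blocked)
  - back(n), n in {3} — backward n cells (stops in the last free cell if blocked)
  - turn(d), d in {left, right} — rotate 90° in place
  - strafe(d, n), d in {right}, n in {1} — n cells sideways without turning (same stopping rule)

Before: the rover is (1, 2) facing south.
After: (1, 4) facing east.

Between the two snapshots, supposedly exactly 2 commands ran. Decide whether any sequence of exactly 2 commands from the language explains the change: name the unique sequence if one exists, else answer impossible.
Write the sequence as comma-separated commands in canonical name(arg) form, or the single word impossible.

back(3), turn(left)

key: order matters: swapping back(3) and turn(left) lands elsewhere
t0: (1, 2) facing south
1. back(3) → (1, 4) facing south
2. turn(left) → (1, 4) facing east
no other 2-command option fits: unique.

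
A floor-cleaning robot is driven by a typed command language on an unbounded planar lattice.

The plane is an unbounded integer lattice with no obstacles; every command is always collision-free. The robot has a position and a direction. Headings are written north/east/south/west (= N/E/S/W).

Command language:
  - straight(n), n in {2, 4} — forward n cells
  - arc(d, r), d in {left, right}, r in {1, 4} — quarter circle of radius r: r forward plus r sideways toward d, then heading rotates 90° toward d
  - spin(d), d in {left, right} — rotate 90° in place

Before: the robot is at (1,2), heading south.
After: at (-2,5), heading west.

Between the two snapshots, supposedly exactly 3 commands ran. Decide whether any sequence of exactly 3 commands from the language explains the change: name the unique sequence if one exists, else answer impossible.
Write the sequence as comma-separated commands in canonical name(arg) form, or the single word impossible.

key: position moved to (-2,5) AND the heading swung to W — translation plus rotation needed
begin: at (1,2), heading south
[1] after arc(left, 1): at (2,1), heading east
[2] after spin(left): at (2,1), heading north
[3] after arc(left, 4): at (-2,5), heading west
no rival 3-sequence matches.

arc(left, 1), spin(left), arc(left, 4)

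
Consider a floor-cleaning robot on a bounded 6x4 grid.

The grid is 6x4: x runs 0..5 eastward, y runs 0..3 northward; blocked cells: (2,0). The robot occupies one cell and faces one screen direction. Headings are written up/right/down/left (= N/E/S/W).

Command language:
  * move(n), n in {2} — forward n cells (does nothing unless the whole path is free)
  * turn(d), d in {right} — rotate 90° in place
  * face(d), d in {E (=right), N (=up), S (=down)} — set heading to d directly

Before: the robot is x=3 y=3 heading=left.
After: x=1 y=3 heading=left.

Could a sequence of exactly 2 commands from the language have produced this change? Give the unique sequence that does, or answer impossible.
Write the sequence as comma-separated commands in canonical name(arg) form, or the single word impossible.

move(2), move(2)

key: the second move(2) would leave the grid, so it does nothing
from: x=3 y=3 heading=left
1. move(2) → x=1 y=3 heading=left
2. move(2) → x=1 y=3 heading=left
uniquely the one of 25 2-step routes that fits.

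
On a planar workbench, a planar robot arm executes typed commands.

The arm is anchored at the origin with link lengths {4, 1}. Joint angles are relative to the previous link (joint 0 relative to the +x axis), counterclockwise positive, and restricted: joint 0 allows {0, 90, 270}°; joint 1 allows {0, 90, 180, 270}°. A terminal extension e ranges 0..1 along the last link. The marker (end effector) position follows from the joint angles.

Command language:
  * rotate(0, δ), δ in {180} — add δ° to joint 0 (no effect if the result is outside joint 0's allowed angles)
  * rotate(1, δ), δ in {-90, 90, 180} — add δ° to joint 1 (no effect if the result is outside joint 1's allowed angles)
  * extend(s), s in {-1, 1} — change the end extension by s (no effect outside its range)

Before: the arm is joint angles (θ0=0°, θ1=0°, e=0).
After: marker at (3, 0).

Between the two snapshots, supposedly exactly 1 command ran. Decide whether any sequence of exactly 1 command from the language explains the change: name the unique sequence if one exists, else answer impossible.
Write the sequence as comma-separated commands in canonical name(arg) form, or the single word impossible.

rotate(1, 180)

t0: joint angles (θ0=0°, θ1=0°, e=0)
[1] after rotate(1, 180): joint angles (θ0=0°, θ1=180°, e=0)
uniquely the one of 6 1-step routes that fits.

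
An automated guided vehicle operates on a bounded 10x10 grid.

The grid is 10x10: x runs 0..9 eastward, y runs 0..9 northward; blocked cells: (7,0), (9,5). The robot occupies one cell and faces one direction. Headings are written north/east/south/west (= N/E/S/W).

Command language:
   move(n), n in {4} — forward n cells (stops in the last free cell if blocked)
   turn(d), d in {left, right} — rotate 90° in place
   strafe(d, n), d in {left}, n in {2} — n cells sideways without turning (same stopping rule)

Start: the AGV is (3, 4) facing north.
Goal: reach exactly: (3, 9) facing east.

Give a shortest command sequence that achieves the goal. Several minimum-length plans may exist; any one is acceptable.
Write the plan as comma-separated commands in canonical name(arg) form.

begin: (3, 4) facing north
step 1 (move(4)): (3, 8) facing north
step 2 (turn(right)): (3, 8) facing east
step 3 (strafe(left, 2)): (3, 9) facing east
shorter routes all fall short; 3 is best.

move(4), turn(right), strafe(left, 2)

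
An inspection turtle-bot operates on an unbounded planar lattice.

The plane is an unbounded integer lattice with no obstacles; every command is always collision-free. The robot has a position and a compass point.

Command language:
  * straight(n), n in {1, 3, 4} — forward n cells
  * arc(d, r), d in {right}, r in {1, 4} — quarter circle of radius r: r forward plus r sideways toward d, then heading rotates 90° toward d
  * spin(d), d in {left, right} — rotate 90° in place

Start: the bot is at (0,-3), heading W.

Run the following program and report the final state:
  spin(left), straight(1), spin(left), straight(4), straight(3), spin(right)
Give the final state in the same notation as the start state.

at (7,-4), heading S

from: at (0,-3), heading W
step 1 (spin(left)): at (0,-3), heading S
step 2 (straight(1)): at (0,-4), heading S
step 3 (spin(left)): at (0,-4), heading E
step 4 (straight(4)): at (4,-4), heading E
step 5 (straight(3)): at (7,-4), heading E
step 6 (spin(right)): at (7,-4), heading S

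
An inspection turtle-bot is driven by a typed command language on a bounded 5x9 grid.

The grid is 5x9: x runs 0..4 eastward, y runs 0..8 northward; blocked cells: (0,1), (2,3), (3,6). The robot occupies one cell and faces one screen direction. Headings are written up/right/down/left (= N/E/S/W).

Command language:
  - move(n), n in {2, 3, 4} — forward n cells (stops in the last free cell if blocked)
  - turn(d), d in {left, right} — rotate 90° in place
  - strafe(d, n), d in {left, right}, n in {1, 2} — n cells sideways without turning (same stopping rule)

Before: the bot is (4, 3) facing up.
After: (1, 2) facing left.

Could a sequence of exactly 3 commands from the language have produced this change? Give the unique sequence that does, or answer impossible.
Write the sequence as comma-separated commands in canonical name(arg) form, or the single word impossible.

key: running move(3) before turn(left) would end elsewhere — order is forced
from: (4, 3) facing up
1. turn(left) → (4, 3) facing left
2. strafe(left, 1) → (4, 2) facing left
3. move(3) → (1, 2) facing left
no rival 3-sequence matches.

turn(left), strafe(left, 1), move(3)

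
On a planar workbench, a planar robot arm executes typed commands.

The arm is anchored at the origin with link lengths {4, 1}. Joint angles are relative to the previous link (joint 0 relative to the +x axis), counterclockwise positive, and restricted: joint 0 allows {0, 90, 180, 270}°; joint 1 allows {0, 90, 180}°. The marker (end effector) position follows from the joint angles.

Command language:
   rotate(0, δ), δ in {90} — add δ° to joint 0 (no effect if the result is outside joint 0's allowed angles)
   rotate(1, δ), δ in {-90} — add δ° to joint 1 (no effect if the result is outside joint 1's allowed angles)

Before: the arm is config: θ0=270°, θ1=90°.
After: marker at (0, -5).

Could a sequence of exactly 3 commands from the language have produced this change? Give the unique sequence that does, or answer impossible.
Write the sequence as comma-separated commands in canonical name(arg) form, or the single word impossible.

from: config: θ0=270°, θ1=90°
step 1 (rotate(1, -90)): config: θ0=270°, θ1=0°
step 2 (rotate(1, -90)): config: θ0=270°, θ1=0°
step 3 (rotate(1, -90)): config: θ0=270°, θ1=0°
uniquely the one of 8 3-step routes that fits.

rotate(1, -90), rotate(1, -90), rotate(1, -90)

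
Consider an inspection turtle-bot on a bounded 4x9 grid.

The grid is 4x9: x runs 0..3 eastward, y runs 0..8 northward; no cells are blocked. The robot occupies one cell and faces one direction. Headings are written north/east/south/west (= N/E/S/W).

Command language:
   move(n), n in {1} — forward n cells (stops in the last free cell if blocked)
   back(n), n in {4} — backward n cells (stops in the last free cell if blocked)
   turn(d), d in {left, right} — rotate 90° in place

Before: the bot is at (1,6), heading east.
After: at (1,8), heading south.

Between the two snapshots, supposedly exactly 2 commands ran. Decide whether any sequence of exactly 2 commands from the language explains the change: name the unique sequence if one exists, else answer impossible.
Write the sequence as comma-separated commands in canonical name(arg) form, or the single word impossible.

turn(right), back(4)

key: order matters: swapping turn(right) and back(4) lands elsewhere
t0: at (1,6), heading east
1. turn(right) → at (1,6), heading south
2. back(4) → at (1,8), heading south
no other 2-command option fits: unique.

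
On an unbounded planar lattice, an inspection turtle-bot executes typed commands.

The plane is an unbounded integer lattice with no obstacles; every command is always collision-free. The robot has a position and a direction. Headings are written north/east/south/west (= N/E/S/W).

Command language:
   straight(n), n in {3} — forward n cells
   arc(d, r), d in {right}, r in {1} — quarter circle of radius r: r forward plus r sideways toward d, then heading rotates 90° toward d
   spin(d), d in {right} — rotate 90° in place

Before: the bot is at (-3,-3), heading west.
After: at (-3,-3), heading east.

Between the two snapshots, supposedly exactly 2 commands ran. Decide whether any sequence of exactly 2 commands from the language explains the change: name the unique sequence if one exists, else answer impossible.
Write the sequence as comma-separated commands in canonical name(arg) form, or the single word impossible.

key: (-3,-3) unmoved — no command in the sequence translates
begin: at (-3,-3), heading west
[1] after spin(right): at (-3,-3), heading north
[2] after spin(right): at (-3,-3), heading east
all 9 alternatives checked — unique.

spin(right), spin(right)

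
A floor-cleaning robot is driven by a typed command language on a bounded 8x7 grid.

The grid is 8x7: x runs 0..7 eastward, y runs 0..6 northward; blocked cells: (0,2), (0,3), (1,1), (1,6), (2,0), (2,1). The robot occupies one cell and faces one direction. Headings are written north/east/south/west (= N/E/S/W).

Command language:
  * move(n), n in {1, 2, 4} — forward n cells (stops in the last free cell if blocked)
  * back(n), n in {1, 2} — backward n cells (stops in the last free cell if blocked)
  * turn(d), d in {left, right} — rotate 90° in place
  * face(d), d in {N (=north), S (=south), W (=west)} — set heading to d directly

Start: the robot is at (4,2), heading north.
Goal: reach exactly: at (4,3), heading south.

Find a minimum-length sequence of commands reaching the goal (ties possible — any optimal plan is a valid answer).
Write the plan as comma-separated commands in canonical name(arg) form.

start: at (4,2), heading north
step 1 (face(S)): at (4,2), heading south
step 2 (back(1)): at (4,3), heading south
no 1-step plan works, so 2 is optimal.

face(S), back(1)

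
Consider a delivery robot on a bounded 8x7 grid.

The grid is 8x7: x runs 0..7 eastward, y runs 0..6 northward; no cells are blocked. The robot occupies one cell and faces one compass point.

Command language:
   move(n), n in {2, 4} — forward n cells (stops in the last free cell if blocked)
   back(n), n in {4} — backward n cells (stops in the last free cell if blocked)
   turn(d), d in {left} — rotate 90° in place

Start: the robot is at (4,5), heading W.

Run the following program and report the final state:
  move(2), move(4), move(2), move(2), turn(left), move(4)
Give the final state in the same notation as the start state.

begin: at (4,5), heading W
1. move(2) → at (2,5), heading W
2. move(4) → at (0,5), heading W
3. move(2) → at (0,5), heading W
4. move(2) → at (0,5), heading W
5. turn(left) → at (0,5), heading S
6. move(4) → at (0,1), heading S

at (0,1), heading S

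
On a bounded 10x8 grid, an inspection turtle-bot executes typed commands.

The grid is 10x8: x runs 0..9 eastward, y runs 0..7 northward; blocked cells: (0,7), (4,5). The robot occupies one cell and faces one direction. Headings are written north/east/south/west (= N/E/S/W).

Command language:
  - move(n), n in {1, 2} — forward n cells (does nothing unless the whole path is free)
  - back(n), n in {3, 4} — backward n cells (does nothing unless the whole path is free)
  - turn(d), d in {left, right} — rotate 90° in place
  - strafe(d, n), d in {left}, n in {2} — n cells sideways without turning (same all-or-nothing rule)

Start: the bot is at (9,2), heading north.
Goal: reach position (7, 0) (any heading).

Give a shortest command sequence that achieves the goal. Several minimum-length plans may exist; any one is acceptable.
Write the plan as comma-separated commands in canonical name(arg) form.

t0: at (9,2), heading north
t=1 turn(left) ⇒ at (9,2), heading west
t=2 move(2) ⇒ at (7,2), heading west
t=3 strafe(left, 2) ⇒ at (7,0), heading west
no 2-step plan works, so 3 is optimal.

turn(left), move(2), strafe(left, 2)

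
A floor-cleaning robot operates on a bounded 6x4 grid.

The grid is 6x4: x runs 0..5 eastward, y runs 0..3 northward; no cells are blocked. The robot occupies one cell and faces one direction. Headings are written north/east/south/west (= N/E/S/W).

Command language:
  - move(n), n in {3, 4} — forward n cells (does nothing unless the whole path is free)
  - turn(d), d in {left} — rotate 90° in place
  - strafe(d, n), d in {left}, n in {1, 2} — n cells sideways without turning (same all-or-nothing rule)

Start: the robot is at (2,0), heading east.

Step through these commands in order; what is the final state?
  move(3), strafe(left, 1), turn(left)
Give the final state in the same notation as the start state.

start: at (2,0), heading east
step 1 (move(3)): at (5,0), heading east
step 2 (strafe(left, 1)): at (5,1), heading east
step 3 (turn(left)): at (5,1), heading north

at (5,1), heading north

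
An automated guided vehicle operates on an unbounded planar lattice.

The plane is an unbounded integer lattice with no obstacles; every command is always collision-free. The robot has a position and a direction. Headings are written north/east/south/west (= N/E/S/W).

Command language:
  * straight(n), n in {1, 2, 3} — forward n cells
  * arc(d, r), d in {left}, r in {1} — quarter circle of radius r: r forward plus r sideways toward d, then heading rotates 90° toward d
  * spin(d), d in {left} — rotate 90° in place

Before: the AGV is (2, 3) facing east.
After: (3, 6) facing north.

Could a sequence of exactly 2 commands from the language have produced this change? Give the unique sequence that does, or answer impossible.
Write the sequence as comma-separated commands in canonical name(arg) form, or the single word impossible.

key: cell and facing (now N) both changed — the 2 commands mix motion and turning
start: (2, 3) facing east
step 1 (arc(left, 1)): (3, 4) facing north
step 2 (straight(2)): (3, 6) facing north
no other 2-command option fits: unique.

arc(left, 1), straight(2)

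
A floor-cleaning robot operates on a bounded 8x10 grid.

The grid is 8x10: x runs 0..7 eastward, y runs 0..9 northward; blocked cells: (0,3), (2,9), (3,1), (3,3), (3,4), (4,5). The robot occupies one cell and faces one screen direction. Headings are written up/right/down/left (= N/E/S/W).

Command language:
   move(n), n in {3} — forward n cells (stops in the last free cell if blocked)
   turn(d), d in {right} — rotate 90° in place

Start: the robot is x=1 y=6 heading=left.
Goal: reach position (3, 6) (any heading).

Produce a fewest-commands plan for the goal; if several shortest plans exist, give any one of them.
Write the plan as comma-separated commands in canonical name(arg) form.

move(3), turn(right), turn(right), move(3)

initial: x=1 y=6 heading=left
1. move(3) → x=0 y=6 heading=left
2. turn(right) → x=0 y=6 heading=up
3. turn(right) → x=0 y=6 heading=right
4. move(3) → x=3 y=6 heading=right
shorter routes all fall short; 4 is best.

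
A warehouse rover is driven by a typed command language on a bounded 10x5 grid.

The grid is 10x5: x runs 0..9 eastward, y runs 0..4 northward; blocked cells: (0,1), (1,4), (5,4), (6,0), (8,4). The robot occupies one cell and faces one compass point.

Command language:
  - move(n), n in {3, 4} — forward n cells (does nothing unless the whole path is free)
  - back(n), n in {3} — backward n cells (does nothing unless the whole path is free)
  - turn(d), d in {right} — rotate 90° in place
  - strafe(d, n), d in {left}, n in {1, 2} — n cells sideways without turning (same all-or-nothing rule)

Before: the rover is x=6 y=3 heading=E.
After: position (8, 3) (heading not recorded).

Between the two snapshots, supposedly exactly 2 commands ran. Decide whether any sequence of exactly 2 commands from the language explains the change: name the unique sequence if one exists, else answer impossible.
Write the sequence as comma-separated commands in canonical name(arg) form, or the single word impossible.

turn(right), strafe(left, 2)

key: running strafe(left, 2) before turn(right) would end elsewhere — order is forced
t0: x=6 y=3 heading=E
1. turn(right) → x=6 y=3 heading=S
2. strafe(left, 2) → x=8 y=3 heading=S
no other 2-command option fits: unique.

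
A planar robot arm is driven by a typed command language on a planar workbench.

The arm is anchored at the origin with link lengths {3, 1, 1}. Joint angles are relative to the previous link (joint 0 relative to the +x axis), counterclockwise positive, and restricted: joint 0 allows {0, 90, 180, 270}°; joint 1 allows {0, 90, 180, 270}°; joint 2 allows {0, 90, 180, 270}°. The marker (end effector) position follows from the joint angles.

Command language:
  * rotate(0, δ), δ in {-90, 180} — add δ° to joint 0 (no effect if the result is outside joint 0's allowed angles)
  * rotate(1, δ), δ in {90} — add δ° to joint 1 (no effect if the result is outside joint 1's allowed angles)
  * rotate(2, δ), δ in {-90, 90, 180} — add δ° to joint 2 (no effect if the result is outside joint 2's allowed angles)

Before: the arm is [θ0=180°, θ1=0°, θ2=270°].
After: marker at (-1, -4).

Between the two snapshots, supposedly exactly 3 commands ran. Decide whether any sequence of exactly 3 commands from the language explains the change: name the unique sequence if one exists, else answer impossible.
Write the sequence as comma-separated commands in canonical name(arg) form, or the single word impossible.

start: [θ0=180°, θ1=0°, θ2=270°]
step 1 (rotate(0, -90)): [θ0=90°, θ1=0°, θ2=270°]
step 2 (rotate(0, -90)): [θ0=0°, θ1=0°, θ2=270°]
step 3 (rotate(0, -90)): [θ0=270°, θ1=0°, θ2=270°]
uniquely the one of 216 3-step routes that fits.

rotate(0, -90), rotate(0, -90), rotate(0, -90)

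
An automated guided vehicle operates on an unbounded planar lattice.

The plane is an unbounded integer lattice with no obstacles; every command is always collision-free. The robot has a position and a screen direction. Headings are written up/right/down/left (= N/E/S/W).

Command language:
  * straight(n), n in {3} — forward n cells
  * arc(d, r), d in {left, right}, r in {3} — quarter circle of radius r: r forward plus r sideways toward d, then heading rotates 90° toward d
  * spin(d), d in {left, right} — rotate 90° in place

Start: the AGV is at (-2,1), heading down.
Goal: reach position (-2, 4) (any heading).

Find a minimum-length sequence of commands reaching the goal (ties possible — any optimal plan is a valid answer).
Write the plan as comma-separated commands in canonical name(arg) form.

spin(left), spin(left), straight(3)

t0: at (-2,1), heading down
[1] after spin(left): at (-2,1), heading right
[2] after spin(left): at (-2,1), heading up
[3] after straight(3): at (-2,4), heading up
minimal: 3 command(s), checked below 3.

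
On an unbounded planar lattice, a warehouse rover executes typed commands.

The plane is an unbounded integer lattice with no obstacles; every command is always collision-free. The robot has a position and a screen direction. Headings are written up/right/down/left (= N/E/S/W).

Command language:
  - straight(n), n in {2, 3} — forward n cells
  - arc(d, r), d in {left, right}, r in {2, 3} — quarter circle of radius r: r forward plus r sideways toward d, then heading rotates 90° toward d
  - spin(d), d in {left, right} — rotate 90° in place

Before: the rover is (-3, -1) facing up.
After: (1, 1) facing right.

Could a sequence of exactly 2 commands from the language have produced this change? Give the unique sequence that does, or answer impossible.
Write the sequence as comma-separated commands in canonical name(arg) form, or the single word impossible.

key: position moved to (1,1) AND the heading swung to E — translation plus rotation needed
start: (-3, -1) facing up
step 1 (arc(right, 2)): (-1, 1) facing right
step 2 (straight(2)): (1, 1) facing right
no rival 2-sequence matches.

arc(right, 2), straight(2)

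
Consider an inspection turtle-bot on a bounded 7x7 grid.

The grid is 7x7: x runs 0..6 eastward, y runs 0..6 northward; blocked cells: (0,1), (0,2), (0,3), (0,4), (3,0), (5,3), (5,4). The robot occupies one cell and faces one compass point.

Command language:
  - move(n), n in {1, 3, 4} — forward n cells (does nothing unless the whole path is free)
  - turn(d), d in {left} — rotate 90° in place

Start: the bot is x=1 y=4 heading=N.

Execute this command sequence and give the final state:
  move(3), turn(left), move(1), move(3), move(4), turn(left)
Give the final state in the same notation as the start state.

begin: x=1 y=4 heading=N
[1] after move(3): x=1 y=4 heading=N
[2] after turn(left): x=1 y=4 heading=W
[3] after move(1): x=1 y=4 heading=W
[4] after move(3): x=1 y=4 heading=W
[5] after move(4): x=1 y=4 heading=W
[6] after turn(left): x=1 y=4 heading=S

x=1 y=4 heading=S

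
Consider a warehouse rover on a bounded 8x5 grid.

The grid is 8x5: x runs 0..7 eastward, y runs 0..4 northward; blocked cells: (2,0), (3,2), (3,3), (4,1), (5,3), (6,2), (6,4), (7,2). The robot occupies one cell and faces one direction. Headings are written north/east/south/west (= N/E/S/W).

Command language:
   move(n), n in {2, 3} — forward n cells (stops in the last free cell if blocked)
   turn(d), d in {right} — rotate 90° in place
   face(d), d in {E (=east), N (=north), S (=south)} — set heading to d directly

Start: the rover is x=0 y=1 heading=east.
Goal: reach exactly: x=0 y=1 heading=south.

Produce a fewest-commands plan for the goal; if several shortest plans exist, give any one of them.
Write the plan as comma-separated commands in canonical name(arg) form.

turn(right)

t0: x=0 y=1 heading=east
1. turn(right) → x=0 y=1 heading=south
minimal: 1 command(s), checked below 1.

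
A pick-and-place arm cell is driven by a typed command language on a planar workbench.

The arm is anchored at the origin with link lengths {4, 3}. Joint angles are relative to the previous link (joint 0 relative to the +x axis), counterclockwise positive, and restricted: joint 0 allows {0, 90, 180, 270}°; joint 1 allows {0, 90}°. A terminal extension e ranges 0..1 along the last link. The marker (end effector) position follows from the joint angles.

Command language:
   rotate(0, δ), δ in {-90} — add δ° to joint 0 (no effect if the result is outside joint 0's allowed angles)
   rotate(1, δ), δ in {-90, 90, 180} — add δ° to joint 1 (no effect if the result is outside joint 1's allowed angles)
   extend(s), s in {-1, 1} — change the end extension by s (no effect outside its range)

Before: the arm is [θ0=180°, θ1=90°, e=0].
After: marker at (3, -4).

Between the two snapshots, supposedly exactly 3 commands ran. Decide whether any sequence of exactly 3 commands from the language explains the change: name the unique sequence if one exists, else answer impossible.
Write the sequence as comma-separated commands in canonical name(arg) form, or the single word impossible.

rotate(0, -90), rotate(0, -90), rotate(0, -90)

begin: [θ0=180°, θ1=90°, e=0]
[1] after rotate(0, -90): [θ0=90°, θ1=90°, e=0]
[2] after rotate(0, -90): [θ0=0°, θ1=90°, e=0]
[3] after rotate(0, -90): [θ0=270°, θ1=90°, e=0]
no rival 3-sequence matches.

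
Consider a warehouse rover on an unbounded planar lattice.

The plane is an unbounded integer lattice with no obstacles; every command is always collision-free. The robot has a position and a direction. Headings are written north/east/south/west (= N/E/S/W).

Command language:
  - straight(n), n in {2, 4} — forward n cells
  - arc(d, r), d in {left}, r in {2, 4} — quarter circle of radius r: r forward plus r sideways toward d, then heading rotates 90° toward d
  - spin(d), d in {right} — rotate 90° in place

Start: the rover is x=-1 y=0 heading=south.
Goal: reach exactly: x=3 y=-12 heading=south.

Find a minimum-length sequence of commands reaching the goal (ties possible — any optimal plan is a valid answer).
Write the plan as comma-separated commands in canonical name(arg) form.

arc(left, 4), spin(right), straight(4), straight(4)

start: x=-1 y=0 heading=south
step 1 (arc(left, 4)): x=3 y=-4 heading=east
step 2 (spin(right)): x=3 y=-4 heading=south
step 3 (straight(4)): x=3 y=-8 heading=south
step 4 (straight(4)): x=3 y=-12 heading=south
shorter routes all fall short; 4 is best.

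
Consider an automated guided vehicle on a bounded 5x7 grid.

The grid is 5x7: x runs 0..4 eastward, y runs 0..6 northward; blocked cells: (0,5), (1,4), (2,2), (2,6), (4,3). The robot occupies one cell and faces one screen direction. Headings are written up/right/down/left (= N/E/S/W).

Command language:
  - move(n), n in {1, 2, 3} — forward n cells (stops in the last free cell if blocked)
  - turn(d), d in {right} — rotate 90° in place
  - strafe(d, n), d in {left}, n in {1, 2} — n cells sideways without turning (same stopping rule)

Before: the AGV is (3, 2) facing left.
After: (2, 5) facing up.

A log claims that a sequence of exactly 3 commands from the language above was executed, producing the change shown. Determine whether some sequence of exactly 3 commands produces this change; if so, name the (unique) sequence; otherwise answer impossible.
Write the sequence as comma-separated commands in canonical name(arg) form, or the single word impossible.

turn(right), move(3), strafe(left, 1)

key: cell and facing (now N) both changed — the 3 commands mix motion and turning
from: (3, 2) facing left
[1] after turn(right): (3, 2) facing up
[2] after move(3): (3, 5) facing up
[3] after strafe(left, 1): (2, 5) facing up
uniquely the one of 216 3-step routes that fits.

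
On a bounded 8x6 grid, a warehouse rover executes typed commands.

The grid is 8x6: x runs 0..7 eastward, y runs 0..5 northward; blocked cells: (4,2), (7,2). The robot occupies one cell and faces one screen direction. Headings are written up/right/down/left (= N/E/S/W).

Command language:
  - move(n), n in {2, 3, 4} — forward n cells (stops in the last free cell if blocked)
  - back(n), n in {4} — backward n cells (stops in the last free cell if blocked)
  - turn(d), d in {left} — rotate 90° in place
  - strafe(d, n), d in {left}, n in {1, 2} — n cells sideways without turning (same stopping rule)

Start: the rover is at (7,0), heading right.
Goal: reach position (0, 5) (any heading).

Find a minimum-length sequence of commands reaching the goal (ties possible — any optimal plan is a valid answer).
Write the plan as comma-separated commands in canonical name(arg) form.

initial: at (7,0), heading right
[1] after strafe(left, 1): at (7,1), heading right
[2] after back(4): at (3,1), heading right
[3] after strafe(left, 2): at (3,3), heading right
[4] after strafe(left, 2): at (3,5), heading right
[5] after back(4): at (0,5), heading right
no 4-step plan works, so 5 is optimal.

strafe(left, 1), back(4), strafe(left, 2), strafe(left, 2), back(4)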